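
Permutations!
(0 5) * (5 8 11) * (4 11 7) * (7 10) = (0 8 10 7 4 11 5) = [8, 1, 2, 3, 11, 0, 6, 4, 10, 9, 7, 5]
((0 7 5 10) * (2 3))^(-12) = (10) = [0, 1, 2, 3, 4, 5, 6, 7, 8, 9, 10]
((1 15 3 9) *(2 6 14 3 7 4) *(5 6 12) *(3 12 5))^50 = [0, 6, 9, 2, 3, 1, 15, 12, 8, 5, 10, 11, 4, 13, 7, 14] = (1 6 15 14 7 12 4 3 2 9 5)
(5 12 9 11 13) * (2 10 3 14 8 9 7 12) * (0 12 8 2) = [12, 1, 10, 14, 4, 0, 6, 8, 9, 11, 3, 13, 7, 5, 2] = (0 12 7 8 9 11 13 5)(2 10 3 14)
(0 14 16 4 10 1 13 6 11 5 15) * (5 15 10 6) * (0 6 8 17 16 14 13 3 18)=(0 13 5 10 1 3 18)(4 8 17 16)(6 11 15)=[13, 3, 2, 18, 8, 10, 11, 7, 17, 9, 1, 15, 12, 5, 14, 6, 4, 16, 0]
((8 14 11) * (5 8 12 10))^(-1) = (5 10 12 11 14 8) = [0, 1, 2, 3, 4, 10, 6, 7, 5, 9, 12, 14, 11, 13, 8]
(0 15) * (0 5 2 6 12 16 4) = (0 15 5 2 6 12 16 4) = [15, 1, 6, 3, 0, 2, 12, 7, 8, 9, 10, 11, 16, 13, 14, 5, 4]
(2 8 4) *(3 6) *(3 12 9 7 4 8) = (2 3 6 12 9 7 4) = [0, 1, 3, 6, 2, 5, 12, 4, 8, 7, 10, 11, 9]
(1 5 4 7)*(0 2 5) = [2, 0, 5, 3, 7, 4, 6, 1] = (0 2 5 4 7 1)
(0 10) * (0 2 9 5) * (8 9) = (0 10 2 8 9 5) = [10, 1, 8, 3, 4, 0, 6, 7, 9, 5, 2]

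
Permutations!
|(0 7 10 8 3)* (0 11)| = |(0 7 10 8 3 11)| = 6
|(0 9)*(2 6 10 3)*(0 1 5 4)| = 20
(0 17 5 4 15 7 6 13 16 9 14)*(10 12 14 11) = [17, 1, 2, 3, 15, 4, 13, 6, 8, 11, 12, 10, 14, 16, 0, 7, 9, 5] = (0 17 5 4 15 7 6 13 16 9 11 10 12 14)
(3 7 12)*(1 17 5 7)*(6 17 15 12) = (1 15 12 3)(5 7 6 17) = [0, 15, 2, 1, 4, 7, 17, 6, 8, 9, 10, 11, 3, 13, 14, 12, 16, 5]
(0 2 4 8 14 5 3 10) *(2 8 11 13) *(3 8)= [3, 1, 4, 10, 11, 8, 6, 7, 14, 9, 0, 13, 12, 2, 5]= (0 3 10)(2 4 11 13)(5 8 14)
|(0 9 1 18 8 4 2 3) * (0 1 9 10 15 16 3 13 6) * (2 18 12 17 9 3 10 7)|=15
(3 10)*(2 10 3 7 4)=(2 10 7 4)=[0, 1, 10, 3, 2, 5, 6, 4, 8, 9, 7]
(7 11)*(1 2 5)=(1 2 5)(7 11)=[0, 2, 5, 3, 4, 1, 6, 11, 8, 9, 10, 7]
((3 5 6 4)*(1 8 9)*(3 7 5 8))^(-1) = (1 9 8 3)(4 6 5 7) = [0, 9, 2, 1, 6, 7, 5, 4, 3, 8]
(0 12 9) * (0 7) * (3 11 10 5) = (0 12 9 7)(3 11 10 5) = [12, 1, 2, 11, 4, 3, 6, 0, 8, 7, 5, 10, 9]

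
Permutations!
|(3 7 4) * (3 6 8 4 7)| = |(4 6 8)| = 3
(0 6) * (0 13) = (0 6 13) = [6, 1, 2, 3, 4, 5, 13, 7, 8, 9, 10, 11, 12, 0]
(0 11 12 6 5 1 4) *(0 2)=(0 11 12 6 5 1 4 2)=[11, 4, 0, 3, 2, 1, 5, 7, 8, 9, 10, 12, 6]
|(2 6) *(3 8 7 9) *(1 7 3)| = 6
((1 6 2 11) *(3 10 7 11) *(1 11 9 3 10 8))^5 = (11)(1 9 2 8 7 6 3 10) = [0, 9, 8, 10, 4, 5, 3, 6, 7, 2, 1, 11]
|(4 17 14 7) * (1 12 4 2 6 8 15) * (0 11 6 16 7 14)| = |(0 11 6 8 15 1 12 4 17)(2 16 7)| = 9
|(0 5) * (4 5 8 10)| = |(0 8 10 4 5)| = 5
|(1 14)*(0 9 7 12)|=4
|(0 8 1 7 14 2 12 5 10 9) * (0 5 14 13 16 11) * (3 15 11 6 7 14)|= 36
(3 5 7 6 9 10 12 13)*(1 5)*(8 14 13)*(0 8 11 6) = (0 8 14 13 3 1 5 7)(6 9 10 12 11) = [8, 5, 2, 1, 4, 7, 9, 0, 14, 10, 12, 6, 11, 3, 13]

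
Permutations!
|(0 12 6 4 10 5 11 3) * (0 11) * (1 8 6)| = |(0 12 1 8 6 4 10 5)(3 11)| = 8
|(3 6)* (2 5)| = |(2 5)(3 6)| = 2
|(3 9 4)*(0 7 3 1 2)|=7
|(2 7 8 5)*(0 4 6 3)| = 4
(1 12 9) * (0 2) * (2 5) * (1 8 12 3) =(0 5 2)(1 3)(8 12 9) =[5, 3, 0, 1, 4, 2, 6, 7, 12, 8, 10, 11, 9]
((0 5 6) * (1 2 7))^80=[6, 7, 1, 3, 4, 0, 5, 2]=(0 6 5)(1 7 2)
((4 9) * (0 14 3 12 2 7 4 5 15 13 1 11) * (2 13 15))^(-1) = (15)(0 11 1 13 12 3 14)(2 5 9 4 7) = [11, 13, 5, 14, 7, 9, 6, 2, 8, 4, 10, 1, 3, 12, 0, 15]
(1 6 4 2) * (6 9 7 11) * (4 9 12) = (1 12 4 2)(6 9 7 11) = [0, 12, 1, 3, 2, 5, 9, 11, 8, 7, 10, 6, 4]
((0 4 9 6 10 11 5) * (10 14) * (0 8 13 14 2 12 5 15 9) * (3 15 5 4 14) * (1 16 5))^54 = [5, 15, 11, 4, 16, 6, 10, 7, 2, 14, 13, 3, 1, 12, 8, 0, 9] = (0 5 6 10 13 12 1 15)(2 11 3 4 16 9 14 8)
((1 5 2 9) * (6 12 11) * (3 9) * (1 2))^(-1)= (1 5)(2 9 3)(6 11 12)= [0, 5, 9, 2, 4, 1, 11, 7, 8, 3, 10, 12, 6]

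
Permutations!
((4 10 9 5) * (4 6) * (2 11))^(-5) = (2 11) = [0, 1, 11, 3, 4, 5, 6, 7, 8, 9, 10, 2]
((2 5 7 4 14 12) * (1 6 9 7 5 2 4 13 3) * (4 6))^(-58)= (1 9 4 7 14 13 12 3 6)= [0, 9, 2, 6, 7, 5, 1, 14, 8, 4, 10, 11, 3, 12, 13]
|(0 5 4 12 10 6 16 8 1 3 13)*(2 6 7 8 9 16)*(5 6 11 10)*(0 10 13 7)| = 12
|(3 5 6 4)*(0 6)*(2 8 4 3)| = 12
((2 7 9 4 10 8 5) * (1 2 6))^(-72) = (10) = [0, 1, 2, 3, 4, 5, 6, 7, 8, 9, 10]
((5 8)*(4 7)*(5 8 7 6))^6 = (8)(4 5)(6 7) = [0, 1, 2, 3, 5, 4, 7, 6, 8]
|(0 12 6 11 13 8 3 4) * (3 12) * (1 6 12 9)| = 6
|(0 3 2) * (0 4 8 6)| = 6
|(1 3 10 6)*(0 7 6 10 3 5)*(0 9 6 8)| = 12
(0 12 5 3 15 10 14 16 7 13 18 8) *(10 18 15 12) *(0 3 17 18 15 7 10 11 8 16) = (0 11 8 3 12 5 17 18 16 10 14)(7 13) = [11, 1, 2, 12, 4, 17, 6, 13, 3, 9, 14, 8, 5, 7, 0, 15, 10, 18, 16]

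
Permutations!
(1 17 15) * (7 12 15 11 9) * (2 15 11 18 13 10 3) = [0, 17, 15, 2, 4, 5, 6, 12, 8, 7, 3, 9, 11, 10, 14, 1, 16, 18, 13] = (1 17 18 13 10 3 2 15)(7 12 11 9)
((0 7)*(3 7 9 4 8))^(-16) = (0 4 3)(7 9 8) = [4, 1, 2, 0, 3, 5, 6, 9, 7, 8]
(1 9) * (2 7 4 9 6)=(1 6 2 7 4 9)=[0, 6, 7, 3, 9, 5, 2, 4, 8, 1]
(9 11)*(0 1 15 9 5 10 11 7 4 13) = (0 1 15 9 7 4 13)(5 10 11) = [1, 15, 2, 3, 13, 10, 6, 4, 8, 7, 11, 5, 12, 0, 14, 9]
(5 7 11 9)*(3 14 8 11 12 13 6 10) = (3 14 8 11 9 5 7 12 13 6 10) = [0, 1, 2, 14, 4, 7, 10, 12, 11, 5, 3, 9, 13, 6, 8]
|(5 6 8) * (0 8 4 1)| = |(0 8 5 6 4 1)| = 6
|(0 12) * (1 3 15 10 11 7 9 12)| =9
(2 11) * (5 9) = (2 11)(5 9) = [0, 1, 11, 3, 4, 9, 6, 7, 8, 5, 10, 2]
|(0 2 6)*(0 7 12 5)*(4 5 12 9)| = |(12)(0 2 6 7 9 4 5)| = 7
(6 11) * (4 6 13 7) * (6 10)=(4 10 6 11 13 7)=[0, 1, 2, 3, 10, 5, 11, 4, 8, 9, 6, 13, 12, 7]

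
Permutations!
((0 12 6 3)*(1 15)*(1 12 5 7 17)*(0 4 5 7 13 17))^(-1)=(0 7)(1 17 13 5 4 3 6 12 15)=[7, 17, 2, 6, 3, 4, 12, 0, 8, 9, 10, 11, 15, 5, 14, 1, 16, 13]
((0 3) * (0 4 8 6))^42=[4, 1, 2, 8, 6, 5, 3, 7, 0]=(0 4 6 3 8)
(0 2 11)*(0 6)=(0 2 11 6)=[2, 1, 11, 3, 4, 5, 0, 7, 8, 9, 10, 6]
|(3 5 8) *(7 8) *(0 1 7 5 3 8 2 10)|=|(0 1 7 2 10)|=5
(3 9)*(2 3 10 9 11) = (2 3 11)(9 10) = [0, 1, 3, 11, 4, 5, 6, 7, 8, 10, 9, 2]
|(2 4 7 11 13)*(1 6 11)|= 7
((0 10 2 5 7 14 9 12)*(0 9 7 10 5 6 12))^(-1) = (0 9 12 6 2 10 5)(7 14) = [9, 1, 10, 3, 4, 0, 2, 14, 8, 12, 5, 11, 6, 13, 7]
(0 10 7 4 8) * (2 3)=(0 10 7 4 8)(2 3)=[10, 1, 3, 2, 8, 5, 6, 4, 0, 9, 7]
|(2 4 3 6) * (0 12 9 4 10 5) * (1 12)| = 10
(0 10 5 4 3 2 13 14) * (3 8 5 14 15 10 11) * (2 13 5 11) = (0 2 5 4 8 11 3 13 15 10 14) = [2, 1, 5, 13, 8, 4, 6, 7, 11, 9, 14, 3, 12, 15, 0, 10]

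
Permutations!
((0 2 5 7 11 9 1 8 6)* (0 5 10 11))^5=(0 1)(2 8)(5 11)(6 10)(7 9)=[1, 0, 8, 3, 4, 11, 10, 9, 2, 7, 6, 5]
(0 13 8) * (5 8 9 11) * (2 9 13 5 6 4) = (13)(0 5 8)(2 9 11 6 4) = [5, 1, 9, 3, 2, 8, 4, 7, 0, 11, 10, 6, 12, 13]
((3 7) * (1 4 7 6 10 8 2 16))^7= (1 2 10 3 4 16 8 6 7)= [0, 2, 10, 4, 16, 5, 7, 1, 6, 9, 3, 11, 12, 13, 14, 15, 8]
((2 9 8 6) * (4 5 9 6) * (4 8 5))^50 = [0, 1, 2, 3, 4, 5, 6, 7, 8, 9] = (9)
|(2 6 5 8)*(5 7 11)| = 6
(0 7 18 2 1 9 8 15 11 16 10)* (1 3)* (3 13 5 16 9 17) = (0 7 18 2 13 5 16 10)(1 17 3)(8 15 11 9) = [7, 17, 13, 1, 4, 16, 6, 18, 15, 8, 0, 9, 12, 5, 14, 11, 10, 3, 2]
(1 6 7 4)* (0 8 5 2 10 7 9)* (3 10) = (0 8 5 2 3 10 7 4 1 6 9) = [8, 6, 3, 10, 1, 2, 9, 4, 5, 0, 7]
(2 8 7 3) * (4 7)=(2 8 4 7 3)=[0, 1, 8, 2, 7, 5, 6, 3, 4]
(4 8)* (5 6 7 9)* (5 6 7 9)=(4 8)(5 7)(6 9)=[0, 1, 2, 3, 8, 7, 9, 5, 4, 6]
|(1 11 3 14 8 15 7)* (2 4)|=|(1 11 3 14 8 15 7)(2 4)|=14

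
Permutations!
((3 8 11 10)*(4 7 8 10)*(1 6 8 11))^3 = (11)(3 10) = [0, 1, 2, 10, 4, 5, 6, 7, 8, 9, 3, 11]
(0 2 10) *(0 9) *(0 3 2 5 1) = (0 5 1)(2 10 9 3) = [5, 0, 10, 2, 4, 1, 6, 7, 8, 3, 9]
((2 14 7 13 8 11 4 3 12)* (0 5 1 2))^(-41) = (0 8 1 4 14 12 13 5 11 2 3 7) = [8, 4, 3, 7, 14, 11, 6, 0, 1, 9, 10, 2, 13, 5, 12]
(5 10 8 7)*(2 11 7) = (2 11 7 5 10 8) = [0, 1, 11, 3, 4, 10, 6, 5, 2, 9, 8, 7]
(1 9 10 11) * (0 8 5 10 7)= (0 8 5 10 11 1 9 7)= [8, 9, 2, 3, 4, 10, 6, 0, 5, 7, 11, 1]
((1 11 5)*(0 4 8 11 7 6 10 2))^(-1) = (0 2 10 6 7 1 5 11 8 4) = [2, 5, 10, 3, 0, 11, 7, 1, 4, 9, 6, 8]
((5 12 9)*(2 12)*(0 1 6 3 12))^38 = [5, 2, 9, 1, 4, 12, 0, 7, 8, 3, 10, 11, 6] = (0 5 12 6)(1 2 9 3)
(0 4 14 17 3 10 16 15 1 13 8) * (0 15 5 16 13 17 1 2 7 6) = (0 4 14 1 17 3 10 13 8 15 2 7 6)(5 16) = [4, 17, 7, 10, 14, 16, 0, 6, 15, 9, 13, 11, 12, 8, 1, 2, 5, 3]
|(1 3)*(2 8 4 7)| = |(1 3)(2 8 4 7)| = 4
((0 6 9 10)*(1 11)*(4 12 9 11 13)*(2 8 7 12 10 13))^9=(0 13 7 1)(2 6 4 12)(8 11 10 9)=[13, 0, 6, 3, 12, 5, 4, 1, 11, 8, 9, 10, 2, 7]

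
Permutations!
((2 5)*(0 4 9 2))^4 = (0 5 2 9 4) = [5, 1, 9, 3, 0, 2, 6, 7, 8, 4]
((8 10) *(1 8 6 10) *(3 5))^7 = [0, 8, 2, 5, 4, 3, 10, 7, 1, 9, 6] = (1 8)(3 5)(6 10)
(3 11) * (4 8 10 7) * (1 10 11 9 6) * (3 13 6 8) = (1 10 7 4 3 9 8 11 13 6) = [0, 10, 2, 9, 3, 5, 1, 4, 11, 8, 7, 13, 12, 6]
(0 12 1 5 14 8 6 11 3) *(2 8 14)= (14)(0 12 1 5 2 8 6 11 3)= [12, 5, 8, 0, 4, 2, 11, 7, 6, 9, 10, 3, 1, 13, 14]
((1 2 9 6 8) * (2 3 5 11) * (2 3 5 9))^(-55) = [0, 5, 2, 9, 4, 11, 8, 7, 1, 6, 10, 3] = (1 5 11 3 9 6 8)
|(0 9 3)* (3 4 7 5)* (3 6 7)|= |(0 9 4 3)(5 6 7)|= 12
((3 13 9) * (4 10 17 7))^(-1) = (3 9 13)(4 7 17 10) = [0, 1, 2, 9, 7, 5, 6, 17, 8, 13, 4, 11, 12, 3, 14, 15, 16, 10]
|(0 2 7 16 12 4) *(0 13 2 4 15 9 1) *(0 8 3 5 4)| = |(1 8 3 5 4 13 2 7 16 12 15 9)| = 12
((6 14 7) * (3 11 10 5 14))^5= (3 7 5 11 6 14 10)= [0, 1, 2, 7, 4, 11, 14, 5, 8, 9, 3, 6, 12, 13, 10]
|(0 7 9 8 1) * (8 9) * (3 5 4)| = 12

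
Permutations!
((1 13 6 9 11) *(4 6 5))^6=(1 11 9 6 4 5 13)=[0, 11, 2, 3, 5, 13, 4, 7, 8, 6, 10, 9, 12, 1]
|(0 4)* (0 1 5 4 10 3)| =3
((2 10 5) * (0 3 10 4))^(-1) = (0 4 2 5 10 3) = [4, 1, 5, 0, 2, 10, 6, 7, 8, 9, 3]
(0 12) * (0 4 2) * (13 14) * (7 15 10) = (0 12 4 2)(7 15 10)(13 14) = [12, 1, 0, 3, 2, 5, 6, 15, 8, 9, 7, 11, 4, 14, 13, 10]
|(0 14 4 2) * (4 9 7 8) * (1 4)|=8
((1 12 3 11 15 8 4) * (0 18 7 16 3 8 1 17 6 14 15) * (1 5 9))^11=(0 11 3 16 7 18)(1 12 8 4 17 6 14 15 5 9)=[11, 12, 2, 16, 17, 9, 14, 18, 4, 1, 10, 3, 8, 13, 15, 5, 7, 6, 0]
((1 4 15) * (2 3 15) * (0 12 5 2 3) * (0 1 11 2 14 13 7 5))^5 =(0 12)(1 2 11 15 3 4)(5 14 13 7) =[12, 2, 11, 4, 1, 14, 6, 5, 8, 9, 10, 15, 0, 7, 13, 3]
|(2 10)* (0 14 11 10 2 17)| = 5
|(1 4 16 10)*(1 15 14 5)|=|(1 4 16 10 15 14 5)|=7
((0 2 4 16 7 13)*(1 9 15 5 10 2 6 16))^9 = (0 13 7 16 6)(1 15 10 4 9 5 2) = [13, 15, 1, 3, 9, 2, 0, 16, 8, 5, 4, 11, 12, 7, 14, 10, 6]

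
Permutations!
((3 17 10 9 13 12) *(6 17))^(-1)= (3 12 13 9 10 17 6)= [0, 1, 2, 12, 4, 5, 3, 7, 8, 10, 17, 11, 13, 9, 14, 15, 16, 6]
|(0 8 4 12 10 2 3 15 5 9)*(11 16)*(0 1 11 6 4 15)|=14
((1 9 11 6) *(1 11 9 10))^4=(11)=[0, 1, 2, 3, 4, 5, 6, 7, 8, 9, 10, 11]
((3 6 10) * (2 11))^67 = (2 11)(3 6 10) = [0, 1, 11, 6, 4, 5, 10, 7, 8, 9, 3, 2]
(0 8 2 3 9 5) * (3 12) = (0 8 2 12 3 9 5) = [8, 1, 12, 9, 4, 0, 6, 7, 2, 5, 10, 11, 3]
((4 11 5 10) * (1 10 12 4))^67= (1 10)(4 12 5 11)= [0, 10, 2, 3, 12, 11, 6, 7, 8, 9, 1, 4, 5]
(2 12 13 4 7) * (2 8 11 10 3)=[0, 1, 12, 2, 7, 5, 6, 8, 11, 9, 3, 10, 13, 4]=(2 12 13 4 7 8 11 10 3)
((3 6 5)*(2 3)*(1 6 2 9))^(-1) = (1 9 5 6)(2 3) = [0, 9, 3, 2, 4, 6, 1, 7, 8, 5]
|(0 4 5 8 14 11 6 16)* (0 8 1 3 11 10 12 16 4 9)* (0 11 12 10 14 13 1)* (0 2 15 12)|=|(0 9 11 6 4 5 2 15 12 16 8 13 1 3)|=14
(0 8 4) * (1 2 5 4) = (0 8 1 2 5 4) = [8, 2, 5, 3, 0, 4, 6, 7, 1]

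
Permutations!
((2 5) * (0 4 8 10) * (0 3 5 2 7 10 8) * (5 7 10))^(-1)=(0 4)(3 10 5 7)=[4, 1, 2, 10, 0, 7, 6, 3, 8, 9, 5]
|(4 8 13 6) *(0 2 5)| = |(0 2 5)(4 8 13 6)| = 12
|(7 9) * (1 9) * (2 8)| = |(1 9 7)(2 8)| = 6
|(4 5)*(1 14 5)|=4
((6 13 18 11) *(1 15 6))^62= [0, 6, 2, 3, 4, 5, 18, 7, 8, 9, 10, 15, 12, 11, 14, 13, 16, 17, 1]= (1 6 18)(11 15 13)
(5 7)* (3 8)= (3 8)(5 7)= [0, 1, 2, 8, 4, 7, 6, 5, 3]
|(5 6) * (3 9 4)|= 6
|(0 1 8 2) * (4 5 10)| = 12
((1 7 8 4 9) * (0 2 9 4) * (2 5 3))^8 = (9) = [0, 1, 2, 3, 4, 5, 6, 7, 8, 9]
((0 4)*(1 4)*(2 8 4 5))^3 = [2, 8, 0, 3, 5, 4, 6, 7, 1] = (0 2)(1 8)(4 5)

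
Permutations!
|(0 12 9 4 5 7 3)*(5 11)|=8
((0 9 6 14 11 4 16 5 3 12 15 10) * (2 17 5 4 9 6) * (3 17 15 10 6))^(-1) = (0 10 12 3)(2 9 11 14 6 15)(4 16)(5 17) = [10, 1, 9, 0, 16, 17, 15, 7, 8, 11, 12, 14, 3, 13, 6, 2, 4, 5]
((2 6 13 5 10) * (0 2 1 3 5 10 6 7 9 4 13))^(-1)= (0 6 5 3 1 10 13 4 9 7 2)= [6, 10, 0, 1, 9, 3, 5, 2, 8, 7, 13, 11, 12, 4]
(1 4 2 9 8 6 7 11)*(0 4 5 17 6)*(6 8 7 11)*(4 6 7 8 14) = (0 6 11 1 5 17 14 4 2 9 8) = [6, 5, 9, 3, 2, 17, 11, 7, 0, 8, 10, 1, 12, 13, 4, 15, 16, 14]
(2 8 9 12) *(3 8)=(2 3 8 9 12)=[0, 1, 3, 8, 4, 5, 6, 7, 9, 12, 10, 11, 2]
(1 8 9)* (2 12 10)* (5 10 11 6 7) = [0, 8, 12, 3, 4, 10, 7, 5, 9, 1, 2, 6, 11] = (1 8 9)(2 12 11 6 7 5 10)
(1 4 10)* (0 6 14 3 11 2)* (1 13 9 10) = [6, 4, 0, 11, 1, 5, 14, 7, 8, 10, 13, 2, 12, 9, 3] = (0 6 14 3 11 2)(1 4)(9 10 13)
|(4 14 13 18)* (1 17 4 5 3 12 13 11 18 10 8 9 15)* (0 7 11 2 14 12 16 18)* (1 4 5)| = |(0 7 11)(1 17 5 3 16 18)(2 14)(4 12 13 10 8 9 15)| = 42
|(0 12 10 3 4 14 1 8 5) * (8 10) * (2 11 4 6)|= 8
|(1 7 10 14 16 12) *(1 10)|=|(1 7)(10 14 16 12)|=4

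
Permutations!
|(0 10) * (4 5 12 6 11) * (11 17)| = |(0 10)(4 5 12 6 17 11)| = 6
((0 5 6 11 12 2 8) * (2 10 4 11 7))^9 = (0 7)(2 5)(4 11 12 10)(6 8) = [7, 1, 5, 3, 11, 2, 8, 0, 6, 9, 4, 12, 10]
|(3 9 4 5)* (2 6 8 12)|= |(2 6 8 12)(3 9 4 5)|= 4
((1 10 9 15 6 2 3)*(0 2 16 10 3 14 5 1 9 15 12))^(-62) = (0 14 1 9)(2 5 3 12)(6 10)(15 16) = [14, 9, 5, 12, 4, 3, 10, 7, 8, 0, 6, 11, 2, 13, 1, 16, 15]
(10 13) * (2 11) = [0, 1, 11, 3, 4, 5, 6, 7, 8, 9, 13, 2, 12, 10] = (2 11)(10 13)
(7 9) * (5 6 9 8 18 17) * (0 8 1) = [8, 0, 2, 3, 4, 6, 9, 1, 18, 7, 10, 11, 12, 13, 14, 15, 16, 5, 17] = (0 8 18 17 5 6 9 7 1)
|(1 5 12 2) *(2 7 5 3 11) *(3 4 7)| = 8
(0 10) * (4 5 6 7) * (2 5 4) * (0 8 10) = (2 5 6 7)(8 10) = [0, 1, 5, 3, 4, 6, 7, 2, 10, 9, 8]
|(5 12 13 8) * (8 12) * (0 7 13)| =4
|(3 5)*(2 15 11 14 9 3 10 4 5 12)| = |(2 15 11 14 9 3 12)(4 5 10)| = 21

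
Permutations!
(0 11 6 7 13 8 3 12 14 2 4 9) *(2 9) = [11, 1, 4, 12, 2, 5, 7, 13, 3, 0, 10, 6, 14, 8, 9] = (0 11 6 7 13 8 3 12 14 9)(2 4)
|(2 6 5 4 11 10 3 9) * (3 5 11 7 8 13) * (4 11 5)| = |(2 6 5 11 10 4 7 8 13 3 9)| = 11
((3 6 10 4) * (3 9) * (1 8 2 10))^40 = (10) = [0, 1, 2, 3, 4, 5, 6, 7, 8, 9, 10]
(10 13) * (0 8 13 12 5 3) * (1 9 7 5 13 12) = (0 8 12 13 10 1 9 7 5 3) = [8, 9, 2, 0, 4, 3, 6, 5, 12, 7, 1, 11, 13, 10]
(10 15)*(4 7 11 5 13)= [0, 1, 2, 3, 7, 13, 6, 11, 8, 9, 15, 5, 12, 4, 14, 10]= (4 7 11 5 13)(10 15)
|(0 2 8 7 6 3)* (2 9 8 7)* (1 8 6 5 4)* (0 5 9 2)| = |(0 2 7 9 6 3 5 4 1 8)| = 10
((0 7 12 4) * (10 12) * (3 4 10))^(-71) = [7, 1, 2, 4, 0, 5, 6, 3, 8, 9, 12, 11, 10] = (0 7 3 4)(10 12)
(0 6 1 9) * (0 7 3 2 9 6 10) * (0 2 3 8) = [10, 6, 9, 3, 4, 5, 1, 8, 0, 7, 2] = (0 10 2 9 7 8)(1 6)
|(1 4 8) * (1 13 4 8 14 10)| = |(1 8 13 4 14 10)| = 6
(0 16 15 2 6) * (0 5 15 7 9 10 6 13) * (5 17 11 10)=(0 16 7 9 5 15 2 13)(6 17 11 10)=[16, 1, 13, 3, 4, 15, 17, 9, 8, 5, 6, 10, 12, 0, 14, 2, 7, 11]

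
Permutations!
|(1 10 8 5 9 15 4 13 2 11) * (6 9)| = 11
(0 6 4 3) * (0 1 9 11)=(0 6 4 3 1 9 11)=[6, 9, 2, 1, 3, 5, 4, 7, 8, 11, 10, 0]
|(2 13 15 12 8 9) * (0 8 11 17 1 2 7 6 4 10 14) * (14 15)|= 15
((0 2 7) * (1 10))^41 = (0 7 2)(1 10) = [7, 10, 0, 3, 4, 5, 6, 2, 8, 9, 1]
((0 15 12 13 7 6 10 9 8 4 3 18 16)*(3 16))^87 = (0 16 4 8 9 10 6 7 13 12 15)(3 18) = [16, 1, 2, 18, 8, 5, 7, 13, 9, 10, 6, 11, 15, 12, 14, 0, 4, 17, 3]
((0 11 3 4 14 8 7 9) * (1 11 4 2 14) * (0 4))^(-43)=(1 3 14 7 4 11 2 8 9)=[0, 3, 8, 14, 11, 5, 6, 4, 9, 1, 10, 2, 12, 13, 7]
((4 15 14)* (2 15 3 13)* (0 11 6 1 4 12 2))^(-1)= (0 13 3 4 1 6 11)(2 12 14 15)= [13, 6, 12, 4, 1, 5, 11, 7, 8, 9, 10, 0, 14, 3, 15, 2]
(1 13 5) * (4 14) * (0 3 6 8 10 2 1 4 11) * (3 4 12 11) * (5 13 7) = (0 4 14 3 6 8 10 2 1 7 5 12 11) = [4, 7, 1, 6, 14, 12, 8, 5, 10, 9, 2, 0, 11, 13, 3]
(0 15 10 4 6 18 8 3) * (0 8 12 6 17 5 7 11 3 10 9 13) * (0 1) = (0 15 9 13 1)(3 8 10 4 17 5 7 11)(6 18 12) = [15, 0, 2, 8, 17, 7, 18, 11, 10, 13, 4, 3, 6, 1, 14, 9, 16, 5, 12]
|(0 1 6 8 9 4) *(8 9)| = |(0 1 6 9 4)| = 5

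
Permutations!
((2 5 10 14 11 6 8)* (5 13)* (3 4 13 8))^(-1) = [0, 1, 8, 6, 3, 13, 11, 7, 2, 9, 5, 14, 12, 4, 10] = (2 8)(3 6 11 14 10 5 13 4)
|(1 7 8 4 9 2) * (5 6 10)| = 6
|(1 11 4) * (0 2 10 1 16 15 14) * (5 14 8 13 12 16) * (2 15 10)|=|(0 15 8 13 12 16 10 1 11 4 5 14)|=12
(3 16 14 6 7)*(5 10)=(3 16 14 6 7)(5 10)=[0, 1, 2, 16, 4, 10, 7, 3, 8, 9, 5, 11, 12, 13, 6, 15, 14]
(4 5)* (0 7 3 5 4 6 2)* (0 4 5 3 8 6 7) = (2 4 5 7 8 6) = [0, 1, 4, 3, 5, 7, 2, 8, 6]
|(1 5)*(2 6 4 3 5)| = |(1 2 6 4 3 5)| = 6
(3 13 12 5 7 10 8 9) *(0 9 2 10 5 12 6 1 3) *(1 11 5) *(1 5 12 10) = (0 9)(1 3 13 6 11 12 10 8 2)(5 7) = [9, 3, 1, 13, 4, 7, 11, 5, 2, 0, 8, 12, 10, 6]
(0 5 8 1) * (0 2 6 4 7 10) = [5, 2, 6, 3, 7, 8, 4, 10, 1, 9, 0] = (0 5 8 1 2 6 4 7 10)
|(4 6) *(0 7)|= 2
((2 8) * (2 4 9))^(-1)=[0, 1, 9, 3, 8, 5, 6, 7, 2, 4]=(2 9 4 8)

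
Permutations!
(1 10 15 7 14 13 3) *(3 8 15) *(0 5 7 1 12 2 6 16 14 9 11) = (0 5 7 9 11)(1 10 3 12 2 6 16 14 13 8 15) = [5, 10, 6, 12, 4, 7, 16, 9, 15, 11, 3, 0, 2, 8, 13, 1, 14]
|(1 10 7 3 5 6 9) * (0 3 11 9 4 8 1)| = 11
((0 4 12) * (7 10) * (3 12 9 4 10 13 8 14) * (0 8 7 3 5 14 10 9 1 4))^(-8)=(14)=[0, 1, 2, 3, 4, 5, 6, 7, 8, 9, 10, 11, 12, 13, 14]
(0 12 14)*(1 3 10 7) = [12, 3, 2, 10, 4, 5, 6, 1, 8, 9, 7, 11, 14, 13, 0] = (0 12 14)(1 3 10 7)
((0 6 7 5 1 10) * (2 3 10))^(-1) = (0 10 3 2 1 5 7 6) = [10, 5, 1, 2, 4, 7, 0, 6, 8, 9, 3]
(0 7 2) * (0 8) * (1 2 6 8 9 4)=(0 7 6 8)(1 2 9 4)=[7, 2, 9, 3, 1, 5, 8, 6, 0, 4]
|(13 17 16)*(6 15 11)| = |(6 15 11)(13 17 16)| = 3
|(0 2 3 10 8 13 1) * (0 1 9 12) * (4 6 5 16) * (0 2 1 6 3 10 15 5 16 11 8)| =15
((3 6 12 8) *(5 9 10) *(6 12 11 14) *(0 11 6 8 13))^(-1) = (0 13 12 3 8 14 11)(5 10 9) = [13, 1, 2, 8, 4, 10, 6, 7, 14, 5, 9, 0, 3, 12, 11]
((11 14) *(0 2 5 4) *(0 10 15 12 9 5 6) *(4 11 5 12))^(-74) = (0 2 6)(4 10 15)(5 11 14) = [2, 1, 6, 3, 10, 11, 0, 7, 8, 9, 15, 14, 12, 13, 5, 4]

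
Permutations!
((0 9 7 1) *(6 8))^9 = (0 9 7 1)(6 8) = [9, 0, 2, 3, 4, 5, 8, 1, 6, 7]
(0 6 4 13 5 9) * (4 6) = [4, 1, 2, 3, 13, 9, 6, 7, 8, 0, 10, 11, 12, 5] = (0 4 13 5 9)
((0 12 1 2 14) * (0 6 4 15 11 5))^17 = (0 15 14 12 11 6 1 5 4 2) = [15, 5, 0, 3, 2, 4, 1, 7, 8, 9, 10, 6, 11, 13, 12, 14]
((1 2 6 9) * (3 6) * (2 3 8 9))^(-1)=[0, 9, 6, 1, 4, 5, 3, 7, 2, 8]=(1 9 8 2 6 3)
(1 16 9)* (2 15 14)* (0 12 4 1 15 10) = (0 12 4 1 16 9 15 14 2 10) = [12, 16, 10, 3, 1, 5, 6, 7, 8, 15, 0, 11, 4, 13, 2, 14, 9]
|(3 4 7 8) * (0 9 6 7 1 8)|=4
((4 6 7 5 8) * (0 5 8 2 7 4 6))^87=(0 7 4 2 6 5 8)=[7, 1, 6, 3, 2, 8, 5, 4, 0]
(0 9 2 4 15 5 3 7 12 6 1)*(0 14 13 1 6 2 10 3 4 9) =(1 14 13)(2 9 10 3 7 12)(4 15 5) =[0, 14, 9, 7, 15, 4, 6, 12, 8, 10, 3, 11, 2, 1, 13, 5]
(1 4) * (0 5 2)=(0 5 2)(1 4)=[5, 4, 0, 3, 1, 2]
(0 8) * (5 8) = (0 5 8) = [5, 1, 2, 3, 4, 8, 6, 7, 0]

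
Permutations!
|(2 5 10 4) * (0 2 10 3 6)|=10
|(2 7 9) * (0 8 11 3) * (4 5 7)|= 20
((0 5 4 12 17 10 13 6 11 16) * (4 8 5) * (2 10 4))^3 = [13, 1, 6, 3, 4, 8, 0, 7, 5, 9, 11, 2, 12, 16, 14, 15, 10, 17] = (17)(0 13 16 10 11 2 6)(5 8)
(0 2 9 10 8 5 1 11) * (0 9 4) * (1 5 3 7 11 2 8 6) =(0 8 3 7 11 9 10 6 1 2 4) =[8, 2, 4, 7, 0, 5, 1, 11, 3, 10, 6, 9]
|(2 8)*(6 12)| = 2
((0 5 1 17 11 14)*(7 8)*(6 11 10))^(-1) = (0 14 11 6 10 17 1 5)(7 8) = [14, 5, 2, 3, 4, 0, 10, 8, 7, 9, 17, 6, 12, 13, 11, 15, 16, 1]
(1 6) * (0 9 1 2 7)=(0 9 1 6 2 7)=[9, 6, 7, 3, 4, 5, 2, 0, 8, 1]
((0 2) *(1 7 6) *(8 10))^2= [0, 6, 2, 3, 4, 5, 7, 1, 8, 9, 10]= (10)(1 6 7)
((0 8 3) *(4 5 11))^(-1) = (0 3 8)(4 11 5) = [3, 1, 2, 8, 11, 4, 6, 7, 0, 9, 10, 5]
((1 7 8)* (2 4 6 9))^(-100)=[0, 8, 2, 3, 4, 5, 6, 1, 7, 9]=(9)(1 8 7)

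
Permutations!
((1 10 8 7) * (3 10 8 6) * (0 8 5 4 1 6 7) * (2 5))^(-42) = (1 5)(2 4)(3 7)(6 10) = [0, 5, 4, 7, 2, 1, 10, 3, 8, 9, 6]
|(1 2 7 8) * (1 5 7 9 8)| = |(1 2 9 8 5 7)| = 6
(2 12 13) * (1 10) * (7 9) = (1 10)(2 12 13)(7 9) = [0, 10, 12, 3, 4, 5, 6, 9, 8, 7, 1, 11, 13, 2]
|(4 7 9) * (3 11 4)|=5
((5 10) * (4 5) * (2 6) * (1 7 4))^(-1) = (1 10 5 4 7)(2 6) = [0, 10, 6, 3, 7, 4, 2, 1, 8, 9, 5]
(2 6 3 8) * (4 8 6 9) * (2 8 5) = (2 9 4 5)(3 6) = [0, 1, 9, 6, 5, 2, 3, 7, 8, 4]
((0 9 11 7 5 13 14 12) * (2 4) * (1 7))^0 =[0, 1, 2, 3, 4, 5, 6, 7, 8, 9, 10, 11, 12, 13, 14] =(14)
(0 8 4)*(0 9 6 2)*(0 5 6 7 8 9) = (0 9 7 8 4)(2 5 6) = [9, 1, 5, 3, 0, 6, 2, 8, 4, 7]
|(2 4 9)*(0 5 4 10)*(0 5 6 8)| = 15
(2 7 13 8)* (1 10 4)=(1 10 4)(2 7 13 8)=[0, 10, 7, 3, 1, 5, 6, 13, 2, 9, 4, 11, 12, 8]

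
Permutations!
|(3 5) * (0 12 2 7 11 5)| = |(0 12 2 7 11 5 3)| = 7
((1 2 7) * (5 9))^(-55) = (1 7 2)(5 9) = [0, 7, 1, 3, 4, 9, 6, 2, 8, 5]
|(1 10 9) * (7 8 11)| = 3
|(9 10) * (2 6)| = |(2 6)(9 10)| = 2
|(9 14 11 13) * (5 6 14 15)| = 7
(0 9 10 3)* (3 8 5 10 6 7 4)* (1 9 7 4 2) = (0 7 2 1 9 6 4 3)(5 10 8) = [7, 9, 1, 0, 3, 10, 4, 2, 5, 6, 8]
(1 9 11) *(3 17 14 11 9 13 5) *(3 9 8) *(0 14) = (0 14 11 1 13 5 9 8 3 17) = [14, 13, 2, 17, 4, 9, 6, 7, 3, 8, 10, 1, 12, 5, 11, 15, 16, 0]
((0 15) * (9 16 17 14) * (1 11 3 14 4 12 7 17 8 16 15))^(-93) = (0 9 3 1 15 14 11)(4 17 7 12)(8 16) = [9, 15, 2, 1, 17, 5, 6, 12, 16, 3, 10, 0, 4, 13, 11, 14, 8, 7]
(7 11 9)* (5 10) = [0, 1, 2, 3, 4, 10, 6, 11, 8, 7, 5, 9] = (5 10)(7 11 9)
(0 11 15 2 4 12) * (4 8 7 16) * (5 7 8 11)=(0 5 7 16 4 12)(2 11 15)=[5, 1, 11, 3, 12, 7, 6, 16, 8, 9, 10, 15, 0, 13, 14, 2, 4]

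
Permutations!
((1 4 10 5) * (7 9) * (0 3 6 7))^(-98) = (0 6 9 3 7)(1 10)(4 5) = [6, 10, 2, 7, 5, 4, 9, 0, 8, 3, 1]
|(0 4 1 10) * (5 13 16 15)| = |(0 4 1 10)(5 13 16 15)| = 4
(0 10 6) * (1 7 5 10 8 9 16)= (0 8 9 16 1 7 5 10 6)= [8, 7, 2, 3, 4, 10, 0, 5, 9, 16, 6, 11, 12, 13, 14, 15, 1]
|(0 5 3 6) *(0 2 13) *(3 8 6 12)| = |(0 5 8 6 2 13)(3 12)| = 6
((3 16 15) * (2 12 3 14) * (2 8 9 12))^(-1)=(3 12 9 8 14 15 16)=[0, 1, 2, 12, 4, 5, 6, 7, 14, 8, 10, 11, 9, 13, 15, 16, 3]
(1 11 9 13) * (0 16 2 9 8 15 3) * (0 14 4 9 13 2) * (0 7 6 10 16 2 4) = (0 2 13 1 11 8 15 3 14)(4 9)(6 10 16 7) = [2, 11, 13, 14, 9, 5, 10, 6, 15, 4, 16, 8, 12, 1, 0, 3, 7]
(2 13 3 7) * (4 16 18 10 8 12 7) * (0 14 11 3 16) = (0 14 11 3 4)(2 13 16 18 10 8 12 7) = [14, 1, 13, 4, 0, 5, 6, 2, 12, 9, 8, 3, 7, 16, 11, 15, 18, 17, 10]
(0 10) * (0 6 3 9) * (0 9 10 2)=[2, 1, 0, 10, 4, 5, 3, 7, 8, 9, 6]=(0 2)(3 10 6)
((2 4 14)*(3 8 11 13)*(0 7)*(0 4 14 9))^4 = [0, 1, 2, 3, 4, 5, 6, 7, 8, 9, 10, 11, 12, 13, 14] = (14)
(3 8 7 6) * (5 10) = (3 8 7 6)(5 10) = [0, 1, 2, 8, 4, 10, 3, 6, 7, 9, 5]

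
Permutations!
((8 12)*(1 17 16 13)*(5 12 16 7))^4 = (1 12)(5 13)(7 16)(8 17) = [0, 12, 2, 3, 4, 13, 6, 16, 17, 9, 10, 11, 1, 5, 14, 15, 7, 8]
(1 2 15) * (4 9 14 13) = (1 2 15)(4 9 14 13) = [0, 2, 15, 3, 9, 5, 6, 7, 8, 14, 10, 11, 12, 4, 13, 1]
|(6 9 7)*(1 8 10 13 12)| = |(1 8 10 13 12)(6 9 7)| = 15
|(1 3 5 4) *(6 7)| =|(1 3 5 4)(6 7)| =4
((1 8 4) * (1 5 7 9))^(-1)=(1 9 7 5 4 8)=[0, 9, 2, 3, 8, 4, 6, 5, 1, 7]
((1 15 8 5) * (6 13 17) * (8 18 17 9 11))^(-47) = (1 17 9 5 18 13 8 15 6 11) = [0, 17, 2, 3, 4, 18, 11, 7, 15, 5, 10, 1, 12, 8, 14, 6, 16, 9, 13]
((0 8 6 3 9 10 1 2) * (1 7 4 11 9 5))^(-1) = [2, 5, 1, 6, 7, 3, 8, 10, 0, 11, 9, 4] = (0 2 1 5 3 6 8)(4 7 10 9 11)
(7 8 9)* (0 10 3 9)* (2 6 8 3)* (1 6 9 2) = [10, 6, 9, 2, 4, 5, 8, 3, 0, 7, 1] = (0 10 1 6 8)(2 9 7 3)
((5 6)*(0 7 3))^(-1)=(0 3 7)(5 6)=[3, 1, 2, 7, 4, 6, 5, 0]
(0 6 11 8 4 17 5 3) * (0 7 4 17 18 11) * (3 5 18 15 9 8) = (0 6)(3 7 4 15 9 8 17 18 11) = [6, 1, 2, 7, 15, 5, 0, 4, 17, 8, 10, 3, 12, 13, 14, 9, 16, 18, 11]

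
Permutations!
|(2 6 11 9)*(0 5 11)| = |(0 5 11 9 2 6)| = 6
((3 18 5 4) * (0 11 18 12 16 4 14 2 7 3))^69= (0 5 7 16 11 14 3 4 18 2 12)= [5, 1, 12, 4, 18, 7, 6, 16, 8, 9, 10, 14, 0, 13, 3, 15, 11, 17, 2]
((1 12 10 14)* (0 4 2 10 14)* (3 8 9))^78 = (14)(0 2)(4 10) = [2, 1, 0, 3, 10, 5, 6, 7, 8, 9, 4, 11, 12, 13, 14]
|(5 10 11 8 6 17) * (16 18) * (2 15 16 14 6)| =11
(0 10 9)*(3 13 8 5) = [10, 1, 2, 13, 4, 3, 6, 7, 5, 0, 9, 11, 12, 8] = (0 10 9)(3 13 8 5)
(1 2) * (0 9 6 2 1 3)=[9, 1, 3, 0, 4, 5, 2, 7, 8, 6]=(0 9 6 2 3)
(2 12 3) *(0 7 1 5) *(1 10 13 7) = (0 1 5)(2 12 3)(7 10 13) = [1, 5, 12, 2, 4, 0, 6, 10, 8, 9, 13, 11, 3, 7]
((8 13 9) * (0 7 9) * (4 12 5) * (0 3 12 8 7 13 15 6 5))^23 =(0 12 3 13)(4 6 8 5 15)(7 9) =[12, 1, 2, 13, 6, 15, 8, 9, 5, 7, 10, 11, 3, 0, 14, 4]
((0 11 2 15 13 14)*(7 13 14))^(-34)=[11, 1, 15, 3, 4, 5, 6, 7, 8, 9, 10, 2, 12, 13, 0, 14]=(0 11 2 15 14)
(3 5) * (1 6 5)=(1 6 5 3)=[0, 6, 2, 1, 4, 3, 5]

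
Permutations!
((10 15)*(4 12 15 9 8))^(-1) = (4 8 9 10 15 12) = [0, 1, 2, 3, 8, 5, 6, 7, 9, 10, 15, 11, 4, 13, 14, 12]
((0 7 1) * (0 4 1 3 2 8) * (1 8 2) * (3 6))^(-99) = [8, 3, 2, 6, 1, 5, 7, 0, 4] = (0 8 4 1 3 6 7)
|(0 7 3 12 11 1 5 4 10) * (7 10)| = 14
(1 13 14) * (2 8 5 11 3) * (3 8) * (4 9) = (1 13 14)(2 3)(4 9)(5 11 8) = [0, 13, 3, 2, 9, 11, 6, 7, 5, 4, 10, 8, 12, 14, 1]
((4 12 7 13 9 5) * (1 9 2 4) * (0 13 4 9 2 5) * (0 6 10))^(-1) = (0 10 6 9 2 1 5 13)(4 7 12) = [10, 5, 1, 3, 7, 13, 9, 12, 8, 2, 6, 11, 4, 0]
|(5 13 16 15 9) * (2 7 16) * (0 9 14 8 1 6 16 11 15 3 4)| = 15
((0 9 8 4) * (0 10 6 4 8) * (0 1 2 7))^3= (10)(0 2 9 7 1)= [2, 0, 9, 3, 4, 5, 6, 1, 8, 7, 10]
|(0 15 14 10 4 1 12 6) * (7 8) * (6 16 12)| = 14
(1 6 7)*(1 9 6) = [0, 1, 2, 3, 4, 5, 7, 9, 8, 6] = (6 7 9)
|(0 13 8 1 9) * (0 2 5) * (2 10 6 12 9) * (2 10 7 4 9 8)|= 60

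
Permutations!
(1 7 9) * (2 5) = (1 7 9)(2 5) = [0, 7, 5, 3, 4, 2, 6, 9, 8, 1]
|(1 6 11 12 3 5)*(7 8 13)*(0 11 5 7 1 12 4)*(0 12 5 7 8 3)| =12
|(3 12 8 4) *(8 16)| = 5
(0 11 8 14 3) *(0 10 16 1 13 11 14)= [14, 13, 2, 10, 4, 5, 6, 7, 0, 9, 16, 8, 12, 11, 3, 15, 1]= (0 14 3 10 16 1 13 11 8)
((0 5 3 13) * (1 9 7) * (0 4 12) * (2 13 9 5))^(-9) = [2, 5, 13, 9, 12, 3, 6, 1, 8, 7, 10, 11, 0, 4] = (0 2 13 4 12)(1 5 3 9 7)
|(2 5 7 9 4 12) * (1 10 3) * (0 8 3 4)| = 11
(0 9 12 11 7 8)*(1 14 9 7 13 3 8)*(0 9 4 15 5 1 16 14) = (0 7 16 14 4 15 5 1)(3 8 9 12 11 13) = [7, 0, 2, 8, 15, 1, 6, 16, 9, 12, 10, 13, 11, 3, 4, 5, 14]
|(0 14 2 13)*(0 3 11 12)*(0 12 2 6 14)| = 4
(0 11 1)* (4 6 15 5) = (0 11 1)(4 6 15 5) = [11, 0, 2, 3, 6, 4, 15, 7, 8, 9, 10, 1, 12, 13, 14, 5]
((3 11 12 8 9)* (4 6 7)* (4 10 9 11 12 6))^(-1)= (3 9 10 7 6 11 8 12)= [0, 1, 2, 9, 4, 5, 11, 6, 12, 10, 7, 8, 3]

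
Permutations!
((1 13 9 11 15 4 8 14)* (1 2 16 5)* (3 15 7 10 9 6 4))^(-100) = (1 5 16 2 14 8 4 6 13) = [0, 5, 14, 3, 6, 16, 13, 7, 4, 9, 10, 11, 12, 1, 8, 15, 2]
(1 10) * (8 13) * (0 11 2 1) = (0 11 2 1 10)(8 13) = [11, 10, 1, 3, 4, 5, 6, 7, 13, 9, 0, 2, 12, 8]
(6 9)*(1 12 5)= (1 12 5)(6 9)= [0, 12, 2, 3, 4, 1, 9, 7, 8, 6, 10, 11, 5]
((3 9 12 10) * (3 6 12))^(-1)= (3 9)(6 10 12)= [0, 1, 2, 9, 4, 5, 10, 7, 8, 3, 12, 11, 6]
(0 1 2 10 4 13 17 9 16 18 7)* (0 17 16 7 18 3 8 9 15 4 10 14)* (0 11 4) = [1, 2, 14, 8, 13, 5, 6, 17, 9, 7, 10, 4, 12, 16, 11, 0, 3, 15, 18] = (18)(0 1 2 14 11 4 13 16 3 8 9 7 17 15)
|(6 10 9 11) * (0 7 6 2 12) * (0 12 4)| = |(12)(0 7 6 10 9 11 2 4)| = 8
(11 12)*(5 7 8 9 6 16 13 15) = [0, 1, 2, 3, 4, 7, 16, 8, 9, 6, 10, 12, 11, 15, 14, 5, 13] = (5 7 8 9 6 16 13 15)(11 12)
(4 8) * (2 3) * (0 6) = (0 6)(2 3)(4 8) = [6, 1, 3, 2, 8, 5, 0, 7, 4]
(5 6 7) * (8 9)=(5 6 7)(8 9)=[0, 1, 2, 3, 4, 6, 7, 5, 9, 8]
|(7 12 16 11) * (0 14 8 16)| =7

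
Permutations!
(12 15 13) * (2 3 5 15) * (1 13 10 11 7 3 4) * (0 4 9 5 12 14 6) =[4, 13, 9, 12, 1, 15, 0, 3, 8, 5, 11, 7, 2, 14, 6, 10] =(0 4 1 13 14 6)(2 9 5 15 10 11 7 3 12)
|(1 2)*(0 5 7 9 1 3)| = |(0 5 7 9 1 2 3)| = 7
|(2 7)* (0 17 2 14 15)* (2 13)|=7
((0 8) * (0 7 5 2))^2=(0 7 2 8 5)=[7, 1, 8, 3, 4, 0, 6, 2, 5]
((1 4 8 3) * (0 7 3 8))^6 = (8)(0 7 3 1 4) = [7, 4, 2, 1, 0, 5, 6, 3, 8]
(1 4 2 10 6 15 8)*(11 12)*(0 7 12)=(0 7 12 11)(1 4 2 10 6 15 8)=[7, 4, 10, 3, 2, 5, 15, 12, 1, 9, 6, 0, 11, 13, 14, 8]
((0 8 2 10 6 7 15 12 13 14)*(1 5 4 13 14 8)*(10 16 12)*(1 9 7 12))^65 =(0 9 7 15 10 6 12 14)(1 4 8 16 5 13 2) =[9, 4, 1, 3, 8, 13, 12, 15, 16, 7, 6, 11, 14, 2, 0, 10, 5]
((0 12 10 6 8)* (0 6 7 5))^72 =(0 10 5 12 7) =[10, 1, 2, 3, 4, 12, 6, 0, 8, 9, 5, 11, 7]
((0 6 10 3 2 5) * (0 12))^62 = (0 12 5 2 3 10 6) = [12, 1, 3, 10, 4, 2, 0, 7, 8, 9, 6, 11, 5]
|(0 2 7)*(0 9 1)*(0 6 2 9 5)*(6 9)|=10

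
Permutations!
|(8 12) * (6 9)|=|(6 9)(8 12)|=2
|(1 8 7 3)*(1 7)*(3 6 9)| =4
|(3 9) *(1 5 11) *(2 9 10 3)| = |(1 5 11)(2 9)(3 10)| = 6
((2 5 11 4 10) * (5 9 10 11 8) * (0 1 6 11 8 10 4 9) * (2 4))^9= (0 11)(1 9)(2 6)(4 8 5 10)= [11, 9, 6, 3, 8, 10, 2, 7, 5, 1, 4, 0]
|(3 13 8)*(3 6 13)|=3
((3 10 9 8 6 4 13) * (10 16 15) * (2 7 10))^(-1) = (2 15 16 3 13 4 6 8 9 10 7) = [0, 1, 15, 13, 6, 5, 8, 2, 9, 10, 7, 11, 12, 4, 14, 16, 3]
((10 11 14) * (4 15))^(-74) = (15)(10 11 14) = [0, 1, 2, 3, 4, 5, 6, 7, 8, 9, 11, 14, 12, 13, 10, 15]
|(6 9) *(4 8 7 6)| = 5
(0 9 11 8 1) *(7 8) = (0 9 11 7 8 1) = [9, 0, 2, 3, 4, 5, 6, 8, 1, 11, 10, 7]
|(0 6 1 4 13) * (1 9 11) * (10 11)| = 8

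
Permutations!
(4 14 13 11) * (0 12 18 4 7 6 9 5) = (0 12 18 4 14 13 11 7 6 9 5) = [12, 1, 2, 3, 14, 0, 9, 6, 8, 5, 10, 7, 18, 11, 13, 15, 16, 17, 4]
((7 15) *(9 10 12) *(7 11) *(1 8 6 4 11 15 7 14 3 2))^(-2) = (15)(1 3 11 6)(2 14 4 8)(9 10 12) = [0, 3, 14, 11, 8, 5, 1, 7, 2, 10, 12, 6, 9, 13, 4, 15]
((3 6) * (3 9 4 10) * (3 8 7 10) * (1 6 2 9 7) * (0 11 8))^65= [8, 7, 9, 2, 3, 5, 10, 0, 6, 4, 11, 1]= (0 8 6 10 11 1 7)(2 9 4 3)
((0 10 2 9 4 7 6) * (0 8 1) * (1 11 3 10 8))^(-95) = (0 10 7 8 2 6 11 9 1 3 4) = [10, 3, 6, 4, 0, 5, 11, 8, 2, 1, 7, 9]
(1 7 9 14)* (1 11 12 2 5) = (1 7 9 14 11 12 2 5) = [0, 7, 5, 3, 4, 1, 6, 9, 8, 14, 10, 12, 2, 13, 11]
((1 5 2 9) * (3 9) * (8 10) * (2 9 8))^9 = (2 3 8 10) = [0, 1, 3, 8, 4, 5, 6, 7, 10, 9, 2]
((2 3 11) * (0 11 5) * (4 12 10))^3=(12)(0 3 11 5 2)=[3, 1, 0, 11, 4, 2, 6, 7, 8, 9, 10, 5, 12]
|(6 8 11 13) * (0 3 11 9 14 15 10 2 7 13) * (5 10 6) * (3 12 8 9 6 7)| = 14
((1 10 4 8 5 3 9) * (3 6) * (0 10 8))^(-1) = (0 4 10)(1 9 3 6 5 8) = [4, 9, 2, 6, 10, 8, 5, 7, 1, 3, 0]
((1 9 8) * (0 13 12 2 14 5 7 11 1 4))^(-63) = [9, 5, 0, 3, 1, 12, 6, 2, 11, 7, 10, 14, 4, 8, 13] = (0 9 7 2)(1 5 12 4)(8 11 14 13)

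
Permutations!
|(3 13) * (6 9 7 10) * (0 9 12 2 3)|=9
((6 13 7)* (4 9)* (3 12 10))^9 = (13)(4 9) = [0, 1, 2, 3, 9, 5, 6, 7, 8, 4, 10, 11, 12, 13]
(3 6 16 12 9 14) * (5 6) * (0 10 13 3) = (0 10 13 3 5 6 16 12 9 14) = [10, 1, 2, 5, 4, 6, 16, 7, 8, 14, 13, 11, 9, 3, 0, 15, 12]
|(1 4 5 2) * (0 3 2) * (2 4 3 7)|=7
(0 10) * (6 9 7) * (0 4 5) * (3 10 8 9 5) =(0 8 9 7 6 5)(3 10 4) =[8, 1, 2, 10, 3, 0, 5, 6, 9, 7, 4]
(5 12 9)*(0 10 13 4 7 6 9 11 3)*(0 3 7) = (0 10 13 4)(5 12 11 7 6 9) = [10, 1, 2, 3, 0, 12, 9, 6, 8, 5, 13, 7, 11, 4]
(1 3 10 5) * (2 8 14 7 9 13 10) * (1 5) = (1 3 2 8 14 7 9 13 10) = [0, 3, 8, 2, 4, 5, 6, 9, 14, 13, 1, 11, 12, 10, 7]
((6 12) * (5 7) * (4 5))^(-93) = (6 12) = [0, 1, 2, 3, 4, 5, 12, 7, 8, 9, 10, 11, 6]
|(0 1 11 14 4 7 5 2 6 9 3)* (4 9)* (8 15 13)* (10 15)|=60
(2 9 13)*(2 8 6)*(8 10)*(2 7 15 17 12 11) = (2 9 13 10 8 6 7 15 17 12 11) = [0, 1, 9, 3, 4, 5, 7, 15, 6, 13, 8, 2, 11, 10, 14, 17, 16, 12]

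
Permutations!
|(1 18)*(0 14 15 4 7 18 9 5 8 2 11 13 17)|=14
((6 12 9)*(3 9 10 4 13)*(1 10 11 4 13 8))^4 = (1 9 4 13 12)(3 11 10 6 8) = [0, 9, 2, 11, 13, 5, 8, 7, 3, 4, 6, 10, 1, 12]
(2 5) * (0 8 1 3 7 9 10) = (0 8 1 3 7 9 10)(2 5) = [8, 3, 5, 7, 4, 2, 6, 9, 1, 10, 0]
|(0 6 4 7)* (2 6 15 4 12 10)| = |(0 15 4 7)(2 6 12 10)| = 4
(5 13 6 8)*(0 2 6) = (0 2 6 8 5 13) = [2, 1, 6, 3, 4, 13, 8, 7, 5, 9, 10, 11, 12, 0]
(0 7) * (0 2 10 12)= (0 7 2 10 12)= [7, 1, 10, 3, 4, 5, 6, 2, 8, 9, 12, 11, 0]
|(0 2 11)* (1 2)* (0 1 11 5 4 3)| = |(0 11 1 2 5 4 3)| = 7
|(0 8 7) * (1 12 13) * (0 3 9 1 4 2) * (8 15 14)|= 12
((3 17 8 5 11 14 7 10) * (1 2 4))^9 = (3 17 8 5 11 14 7 10) = [0, 1, 2, 17, 4, 11, 6, 10, 5, 9, 3, 14, 12, 13, 7, 15, 16, 8]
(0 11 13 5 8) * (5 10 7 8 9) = (0 11 13 10 7 8)(5 9) = [11, 1, 2, 3, 4, 9, 6, 8, 0, 5, 7, 13, 12, 10]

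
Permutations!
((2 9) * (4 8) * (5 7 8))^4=(9)=[0, 1, 2, 3, 4, 5, 6, 7, 8, 9]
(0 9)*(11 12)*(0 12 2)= (0 9 12 11 2)= [9, 1, 0, 3, 4, 5, 6, 7, 8, 12, 10, 2, 11]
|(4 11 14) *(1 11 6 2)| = 6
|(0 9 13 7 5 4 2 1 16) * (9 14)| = |(0 14 9 13 7 5 4 2 1 16)| = 10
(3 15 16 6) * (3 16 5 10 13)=[0, 1, 2, 15, 4, 10, 16, 7, 8, 9, 13, 11, 12, 3, 14, 5, 6]=(3 15 5 10 13)(6 16)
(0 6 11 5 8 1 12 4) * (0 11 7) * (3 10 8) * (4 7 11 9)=(0 6 11 5 3 10 8 1 12 7)(4 9)=[6, 12, 2, 10, 9, 3, 11, 0, 1, 4, 8, 5, 7]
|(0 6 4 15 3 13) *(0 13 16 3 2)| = |(0 6 4 15 2)(3 16)| = 10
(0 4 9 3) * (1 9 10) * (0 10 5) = [4, 9, 2, 10, 5, 0, 6, 7, 8, 3, 1] = (0 4 5)(1 9 3 10)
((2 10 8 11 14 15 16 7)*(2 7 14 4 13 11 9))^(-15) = (16)(2 10 8 9) = [0, 1, 10, 3, 4, 5, 6, 7, 9, 2, 8, 11, 12, 13, 14, 15, 16]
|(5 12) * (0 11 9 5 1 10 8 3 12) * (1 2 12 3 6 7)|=|(0 11 9 5)(1 10 8 6 7)(2 12)|=20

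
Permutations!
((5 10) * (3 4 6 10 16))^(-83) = (3 4 6 10 5 16) = [0, 1, 2, 4, 6, 16, 10, 7, 8, 9, 5, 11, 12, 13, 14, 15, 3]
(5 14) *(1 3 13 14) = (1 3 13 14 5) = [0, 3, 2, 13, 4, 1, 6, 7, 8, 9, 10, 11, 12, 14, 5]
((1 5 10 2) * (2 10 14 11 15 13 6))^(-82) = (1 6 15 14)(2 13 11 5) = [0, 6, 13, 3, 4, 2, 15, 7, 8, 9, 10, 5, 12, 11, 1, 14]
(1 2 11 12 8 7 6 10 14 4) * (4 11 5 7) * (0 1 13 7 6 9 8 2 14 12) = (0 1 14 11)(2 5 6 10 12)(4 13 7 9 8) = [1, 14, 5, 3, 13, 6, 10, 9, 4, 8, 12, 0, 2, 7, 11]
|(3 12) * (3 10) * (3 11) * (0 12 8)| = |(0 12 10 11 3 8)| = 6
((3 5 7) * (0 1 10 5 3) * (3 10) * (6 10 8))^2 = [3, 8, 2, 6, 4, 0, 5, 1, 10, 9, 7] = (0 3 6 5)(1 8 10 7)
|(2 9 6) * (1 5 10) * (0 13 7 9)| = |(0 13 7 9 6 2)(1 5 10)| = 6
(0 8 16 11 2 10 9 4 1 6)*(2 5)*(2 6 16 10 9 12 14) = [8, 16, 9, 3, 1, 6, 0, 7, 10, 4, 12, 5, 14, 13, 2, 15, 11] = (0 8 10 12 14 2 9 4 1 16 11 5 6)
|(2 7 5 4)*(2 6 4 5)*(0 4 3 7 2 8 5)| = |(0 4 6 3 7 8 5)| = 7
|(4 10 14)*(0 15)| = 6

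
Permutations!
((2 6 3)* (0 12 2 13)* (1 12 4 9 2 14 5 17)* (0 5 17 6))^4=(17)=[0, 1, 2, 3, 4, 5, 6, 7, 8, 9, 10, 11, 12, 13, 14, 15, 16, 17]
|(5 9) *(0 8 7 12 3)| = 10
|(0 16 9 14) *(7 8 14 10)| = 7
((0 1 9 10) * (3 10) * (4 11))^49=(0 10 3 9 1)(4 11)=[10, 0, 2, 9, 11, 5, 6, 7, 8, 1, 3, 4]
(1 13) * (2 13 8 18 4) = (1 8 18 4 2 13) = [0, 8, 13, 3, 2, 5, 6, 7, 18, 9, 10, 11, 12, 1, 14, 15, 16, 17, 4]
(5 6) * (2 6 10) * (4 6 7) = (2 7 4 6 5 10) = [0, 1, 7, 3, 6, 10, 5, 4, 8, 9, 2]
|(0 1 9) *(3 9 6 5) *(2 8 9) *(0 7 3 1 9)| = 6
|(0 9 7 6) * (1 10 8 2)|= |(0 9 7 6)(1 10 8 2)|= 4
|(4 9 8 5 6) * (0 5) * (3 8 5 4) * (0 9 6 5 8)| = 4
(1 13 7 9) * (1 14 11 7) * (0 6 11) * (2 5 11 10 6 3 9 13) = (0 3 9 14)(1 2 5 11 7 13)(6 10) = [3, 2, 5, 9, 4, 11, 10, 13, 8, 14, 6, 7, 12, 1, 0]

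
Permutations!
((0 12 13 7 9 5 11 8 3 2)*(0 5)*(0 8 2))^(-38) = (0 9 12 8 13 3 7)(2 5 11) = [9, 1, 5, 7, 4, 11, 6, 0, 13, 12, 10, 2, 8, 3]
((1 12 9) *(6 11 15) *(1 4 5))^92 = (1 9 5 12 4)(6 15 11) = [0, 9, 2, 3, 1, 12, 15, 7, 8, 5, 10, 6, 4, 13, 14, 11]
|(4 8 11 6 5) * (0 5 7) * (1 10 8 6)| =|(0 5 4 6 7)(1 10 8 11)| =20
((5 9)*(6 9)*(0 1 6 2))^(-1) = (0 2 5 9 6 1) = [2, 0, 5, 3, 4, 9, 1, 7, 8, 6]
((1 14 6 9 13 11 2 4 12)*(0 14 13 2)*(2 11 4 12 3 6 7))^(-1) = (0 11 9 6 3 4 13 1 12 2 7 14) = [11, 12, 7, 4, 13, 5, 3, 14, 8, 6, 10, 9, 2, 1, 0]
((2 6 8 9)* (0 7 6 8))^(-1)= (0 6 7)(2 9 8)= [6, 1, 9, 3, 4, 5, 7, 0, 2, 8]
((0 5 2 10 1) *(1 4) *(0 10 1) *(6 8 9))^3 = (0 1)(2 4)(5 10) = [1, 0, 4, 3, 2, 10, 6, 7, 8, 9, 5]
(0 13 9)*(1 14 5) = (0 13 9)(1 14 5) = [13, 14, 2, 3, 4, 1, 6, 7, 8, 0, 10, 11, 12, 9, 5]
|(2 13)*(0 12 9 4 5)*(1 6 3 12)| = 8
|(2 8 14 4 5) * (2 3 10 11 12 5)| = 20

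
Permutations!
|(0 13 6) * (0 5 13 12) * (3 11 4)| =6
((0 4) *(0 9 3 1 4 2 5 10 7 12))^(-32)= (0 7 5)(2 12 10)= [7, 1, 12, 3, 4, 0, 6, 5, 8, 9, 2, 11, 10]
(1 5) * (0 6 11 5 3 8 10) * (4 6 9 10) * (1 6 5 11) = (11)(0 9 10)(1 3 8 4 5 6) = [9, 3, 2, 8, 5, 6, 1, 7, 4, 10, 0, 11]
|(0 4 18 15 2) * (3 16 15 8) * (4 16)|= |(0 16 15 2)(3 4 18 8)|= 4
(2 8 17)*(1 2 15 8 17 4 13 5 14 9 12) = (1 2 17 15 8 4 13 5 14 9 12) = [0, 2, 17, 3, 13, 14, 6, 7, 4, 12, 10, 11, 1, 5, 9, 8, 16, 15]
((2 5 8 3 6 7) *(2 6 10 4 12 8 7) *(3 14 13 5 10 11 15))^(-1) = (2 6 7 5 13 14 8 12 4 10)(3 15 11) = [0, 1, 6, 15, 10, 13, 7, 5, 12, 9, 2, 3, 4, 14, 8, 11]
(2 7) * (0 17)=(0 17)(2 7)=[17, 1, 7, 3, 4, 5, 6, 2, 8, 9, 10, 11, 12, 13, 14, 15, 16, 0]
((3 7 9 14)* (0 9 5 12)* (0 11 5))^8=(0 3 9 7 14)(5 11 12)=[3, 1, 2, 9, 4, 11, 6, 14, 8, 7, 10, 12, 5, 13, 0]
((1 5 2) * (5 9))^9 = (1 9 5 2) = [0, 9, 1, 3, 4, 2, 6, 7, 8, 5]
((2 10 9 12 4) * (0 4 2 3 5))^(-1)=(0 5 3 4)(2 12 9 10)=[5, 1, 12, 4, 0, 3, 6, 7, 8, 10, 2, 11, 9]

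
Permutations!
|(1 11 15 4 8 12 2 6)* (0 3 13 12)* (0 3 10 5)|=|(0 10 5)(1 11 15 4 8 3 13 12 2 6)|=30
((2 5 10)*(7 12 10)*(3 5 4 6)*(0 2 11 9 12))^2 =(0 4 3 7 2 6 5)(9 10)(11 12) =[4, 1, 6, 7, 3, 0, 5, 2, 8, 10, 9, 12, 11]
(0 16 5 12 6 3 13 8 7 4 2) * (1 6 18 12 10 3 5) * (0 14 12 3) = (0 16 1 6 5 10)(2 14 12 18 3 13 8 7 4) = [16, 6, 14, 13, 2, 10, 5, 4, 7, 9, 0, 11, 18, 8, 12, 15, 1, 17, 3]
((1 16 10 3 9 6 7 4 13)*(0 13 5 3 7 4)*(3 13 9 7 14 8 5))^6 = (1 13 5 8 14 10 16) = [0, 13, 2, 3, 4, 8, 6, 7, 14, 9, 16, 11, 12, 5, 10, 15, 1]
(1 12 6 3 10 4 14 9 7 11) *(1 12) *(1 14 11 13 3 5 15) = (1 14 9 7 13 3 10 4 11 12 6 5 15) = [0, 14, 2, 10, 11, 15, 5, 13, 8, 7, 4, 12, 6, 3, 9, 1]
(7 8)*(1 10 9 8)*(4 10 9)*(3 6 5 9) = (1 3 6 5 9 8 7)(4 10) = [0, 3, 2, 6, 10, 9, 5, 1, 7, 8, 4]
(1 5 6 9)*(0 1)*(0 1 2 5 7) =(0 2 5 6 9 1 7) =[2, 7, 5, 3, 4, 6, 9, 0, 8, 1]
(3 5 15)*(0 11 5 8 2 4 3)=(0 11 5 15)(2 4 3 8)=[11, 1, 4, 8, 3, 15, 6, 7, 2, 9, 10, 5, 12, 13, 14, 0]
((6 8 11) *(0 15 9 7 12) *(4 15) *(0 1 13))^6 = (0 1 7 15)(4 13 12 9) = [1, 7, 2, 3, 13, 5, 6, 15, 8, 4, 10, 11, 9, 12, 14, 0]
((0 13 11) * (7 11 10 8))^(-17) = (0 13 10 8 7 11) = [13, 1, 2, 3, 4, 5, 6, 11, 7, 9, 8, 0, 12, 10]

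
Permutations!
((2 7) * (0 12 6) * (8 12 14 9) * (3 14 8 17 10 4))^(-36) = (17) = [0, 1, 2, 3, 4, 5, 6, 7, 8, 9, 10, 11, 12, 13, 14, 15, 16, 17]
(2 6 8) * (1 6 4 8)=(1 6)(2 4 8)=[0, 6, 4, 3, 8, 5, 1, 7, 2]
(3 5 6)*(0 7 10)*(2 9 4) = [7, 1, 9, 5, 2, 6, 3, 10, 8, 4, 0] = (0 7 10)(2 9 4)(3 5 6)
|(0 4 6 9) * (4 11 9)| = 6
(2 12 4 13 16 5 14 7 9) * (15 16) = (2 12 4 13 15 16 5 14 7 9) = [0, 1, 12, 3, 13, 14, 6, 9, 8, 2, 10, 11, 4, 15, 7, 16, 5]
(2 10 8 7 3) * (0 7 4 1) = [7, 0, 10, 2, 1, 5, 6, 3, 4, 9, 8] = (0 7 3 2 10 8 4 1)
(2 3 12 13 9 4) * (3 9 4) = [0, 1, 9, 12, 2, 5, 6, 7, 8, 3, 10, 11, 13, 4] = (2 9 3 12 13 4)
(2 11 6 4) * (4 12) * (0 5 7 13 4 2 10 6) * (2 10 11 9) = [5, 1, 9, 3, 11, 7, 12, 13, 8, 2, 6, 0, 10, 4] = (0 5 7 13 4 11)(2 9)(6 12 10)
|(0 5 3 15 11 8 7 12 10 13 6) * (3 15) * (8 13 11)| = |(0 5 15 8 7 12 10 11 13 6)| = 10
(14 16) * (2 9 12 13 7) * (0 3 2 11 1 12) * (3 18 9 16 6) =(0 18 9)(1 12 13 7 11)(2 16 14 6 3) =[18, 12, 16, 2, 4, 5, 3, 11, 8, 0, 10, 1, 13, 7, 6, 15, 14, 17, 9]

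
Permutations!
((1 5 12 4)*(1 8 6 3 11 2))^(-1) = [0, 2, 11, 6, 12, 1, 8, 7, 4, 9, 10, 3, 5] = (1 2 11 3 6 8 4 12 5)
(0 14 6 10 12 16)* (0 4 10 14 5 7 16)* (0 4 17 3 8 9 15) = (0 5 7 16 17 3 8 9 15)(4 10 12)(6 14) = [5, 1, 2, 8, 10, 7, 14, 16, 9, 15, 12, 11, 4, 13, 6, 0, 17, 3]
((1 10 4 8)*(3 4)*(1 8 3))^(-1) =(1 10)(3 4) =[0, 10, 2, 4, 3, 5, 6, 7, 8, 9, 1]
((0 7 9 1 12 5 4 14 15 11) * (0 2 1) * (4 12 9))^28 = (0 7 4 14 15 11 2 1 9) = [7, 9, 1, 3, 14, 5, 6, 4, 8, 0, 10, 2, 12, 13, 15, 11]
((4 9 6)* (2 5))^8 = (4 6 9) = [0, 1, 2, 3, 6, 5, 9, 7, 8, 4]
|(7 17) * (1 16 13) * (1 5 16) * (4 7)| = |(4 7 17)(5 16 13)| = 3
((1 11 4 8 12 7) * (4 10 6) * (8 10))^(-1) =(1 7 12 8 11)(4 6 10) =[0, 7, 2, 3, 6, 5, 10, 12, 11, 9, 4, 1, 8]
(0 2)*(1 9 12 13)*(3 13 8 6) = (0 2)(1 9 12 8 6 3 13) = [2, 9, 0, 13, 4, 5, 3, 7, 6, 12, 10, 11, 8, 1]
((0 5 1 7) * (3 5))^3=[1, 3, 2, 7, 4, 0, 6, 5]=(0 1 3 7 5)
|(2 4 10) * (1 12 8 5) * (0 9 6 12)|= 21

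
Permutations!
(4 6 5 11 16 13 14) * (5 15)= [0, 1, 2, 3, 6, 11, 15, 7, 8, 9, 10, 16, 12, 14, 4, 5, 13]= (4 6 15 5 11 16 13 14)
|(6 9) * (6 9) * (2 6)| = 2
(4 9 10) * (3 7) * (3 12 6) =(3 7 12 6)(4 9 10) =[0, 1, 2, 7, 9, 5, 3, 12, 8, 10, 4, 11, 6]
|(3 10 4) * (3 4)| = 2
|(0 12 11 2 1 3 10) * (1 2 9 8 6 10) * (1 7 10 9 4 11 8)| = |(0 12 8 6 9 1 3 7 10)(4 11)| = 18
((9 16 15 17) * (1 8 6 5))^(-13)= (1 5 6 8)(9 17 15 16)= [0, 5, 2, 3, 4, 6, 8, 7, 1, 17, 10, 11, 12, 13, 14, 16, 9, 15]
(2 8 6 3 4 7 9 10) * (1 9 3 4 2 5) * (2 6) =(1 9 10 5)(2 8)(3 6 4 7) =[0, 9, 8, 6, 7, 1, 4, 3, 2, 10, 5]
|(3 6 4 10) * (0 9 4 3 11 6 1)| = |(0 9 4 10 11 6 3 1)| = 8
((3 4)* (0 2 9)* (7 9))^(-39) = (0 2 7 9)(3 4) = [2, 1, 7, 4, 3, 5, 6, 9, 8, 0]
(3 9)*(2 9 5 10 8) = (2 9 3 5 10 8) = [0, 1, 9, 5, 4, 10, 6, 7, 2, 3, 8]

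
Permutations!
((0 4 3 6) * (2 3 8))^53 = (0 6 3 2 8 4) = [6, 1, 8, 2, 0, 5, 3, 7, 4]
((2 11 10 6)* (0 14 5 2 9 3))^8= (0 3 9 6 10 11 2 5 14)= [3, 1, 5, 9, 4, 14, 10, 7, 8, 6, 11, 2, 12, 13, 0]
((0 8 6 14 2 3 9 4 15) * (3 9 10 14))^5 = [14, 1, 8, 4, 3, 5, 9, 7, 2, 6, 15, 11, 12, 13, 0, 10] = (0 14)(2 8)(3 4)(6 9)(10 15)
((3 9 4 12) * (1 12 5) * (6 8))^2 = (1 3 4)(5 12 9) = [0, 3, 2, 4, 1, 12, 6, 7, 8, 5, 10, 11, 9]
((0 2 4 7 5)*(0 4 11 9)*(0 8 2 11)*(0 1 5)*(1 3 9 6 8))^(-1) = (0 7 4 5 1 9 3 2 8 6 11) = [7, 9, 8, 2, 5, 1, 11, 4, 6, 3, 10, 0]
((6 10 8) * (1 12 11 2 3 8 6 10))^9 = (1 12 11 2 3 8 10 6) = [0, 12, 3, 8, 4, 5, 1, 7, 10, 9, 6, 2, 11]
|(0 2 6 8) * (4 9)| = 4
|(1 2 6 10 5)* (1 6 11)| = |(1 2 11)(5 6 10)| = 3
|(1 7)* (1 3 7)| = |(3 7)| = 2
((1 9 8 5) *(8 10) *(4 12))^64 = (12)(1 5 8 10 9) = [0, 5, 2, 3, 4, 8, 6, 7, 10, 1, 9, 11, 12]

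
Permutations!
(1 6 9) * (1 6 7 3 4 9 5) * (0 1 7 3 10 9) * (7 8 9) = [1, 3, 2, 4, 0, 8, 5, 10, 9, 6, 7] = (0 1 3 4)(5 8 9 6)(7 10)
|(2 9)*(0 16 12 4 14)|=|(0 16 12 4 14)(2 9)|=10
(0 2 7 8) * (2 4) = (0 4 2 7 8) = [4, 1, 7, 3, 2, 5, 6, 8, 0]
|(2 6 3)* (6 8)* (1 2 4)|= 6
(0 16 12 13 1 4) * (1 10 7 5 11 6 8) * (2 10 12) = (0 16 2 10 7 5 11 6 8 1 4)(12 13) = [16, 4, 10, 3, 0, 11, 8, 5, 1, 9, 7, 6, 13, 12, 14, 15, 2]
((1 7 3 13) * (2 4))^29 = [0, 7, 4, 13, 2, 5, 6, 3, 8, 9, 10, 11, 12, 1] = (1 7 3 13)(2 4)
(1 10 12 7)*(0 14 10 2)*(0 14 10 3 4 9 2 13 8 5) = (0 10 12 7 1 13 8 5)(2 14 3 4 9) = [10, 13, 14, 4, 9, 0, 6, 1, 5, 2, 12, 11, 7, 8, 3]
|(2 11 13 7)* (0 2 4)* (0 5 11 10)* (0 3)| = 20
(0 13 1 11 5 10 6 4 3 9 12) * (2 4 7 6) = (0 13 1 11 5 10 2 4 3 9 12)(6 7) = [13, 11, 4, 9, 3, 10, 7, 6, 8, 12, 2, 5, 0, 1]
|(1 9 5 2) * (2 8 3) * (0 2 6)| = |(0 2 1 9 5 8 3 6)| = 8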